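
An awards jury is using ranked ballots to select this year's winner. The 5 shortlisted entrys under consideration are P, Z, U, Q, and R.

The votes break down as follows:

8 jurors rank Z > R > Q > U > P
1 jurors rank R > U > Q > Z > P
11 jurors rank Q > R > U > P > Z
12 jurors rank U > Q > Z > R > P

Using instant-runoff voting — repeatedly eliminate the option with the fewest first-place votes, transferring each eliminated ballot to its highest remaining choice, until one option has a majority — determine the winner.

Round 1: U 12, Q 11, Z 8, R 1, P 0. P has the fewest and is eliminated.
Round 2: U 12, Q 11, Z 8, R 1. R has the fewest and is eliminated.
Round 3: U 13, Q 11, Z 8. Z has the fewest and is eliminated.
Round 4: Q 19, U 13. Q has a majority.

Q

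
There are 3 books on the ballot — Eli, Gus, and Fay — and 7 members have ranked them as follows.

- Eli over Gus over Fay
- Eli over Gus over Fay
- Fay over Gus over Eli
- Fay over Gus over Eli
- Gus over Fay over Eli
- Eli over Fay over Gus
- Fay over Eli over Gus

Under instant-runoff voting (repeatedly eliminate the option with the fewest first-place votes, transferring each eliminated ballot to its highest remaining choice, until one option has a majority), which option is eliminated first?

Round 1: Eli 3, Fay 3, Gus 1. Gus has the fewest and is eliminated.
Round 2: Fay 4, Eli 3. Fay has a majority.

Gus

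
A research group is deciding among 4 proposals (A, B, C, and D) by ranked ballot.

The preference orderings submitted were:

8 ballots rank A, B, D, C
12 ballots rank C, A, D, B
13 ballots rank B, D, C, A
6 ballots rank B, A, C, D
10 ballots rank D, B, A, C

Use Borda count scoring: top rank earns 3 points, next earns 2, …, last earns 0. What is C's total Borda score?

55

Borda scores:
  A: 8·3 + 12·2 + 13·0 + 6·2 + 10·1 = 70
  B: 8·2 + 12·0 + 13·3 + 6·3 + 10·2 = 93
  C: 8·0 + 12·3 + 13·1 + 6·1 + 10·0 = 55
  D: 8·1 + 12·1 + 13·2 + 6·0 + 10·3 = 76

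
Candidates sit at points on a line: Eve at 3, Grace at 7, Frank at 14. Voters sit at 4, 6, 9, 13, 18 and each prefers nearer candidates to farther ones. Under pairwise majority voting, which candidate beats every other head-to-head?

Grace

With single-peaked preferences on a line, the Condorcet winner is the candidate closest to the median voter.
The median voter (position 9) is closest to Grace at 7.
Check: Grace vs Eve — voters closer to Grace: 4 of 5.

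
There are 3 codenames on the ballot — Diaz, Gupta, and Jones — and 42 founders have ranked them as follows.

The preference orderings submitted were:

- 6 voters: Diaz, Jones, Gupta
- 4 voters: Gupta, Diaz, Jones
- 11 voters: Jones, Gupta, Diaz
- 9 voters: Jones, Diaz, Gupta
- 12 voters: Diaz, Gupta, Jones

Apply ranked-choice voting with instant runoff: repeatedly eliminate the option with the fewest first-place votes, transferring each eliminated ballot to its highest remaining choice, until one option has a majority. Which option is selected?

Round 1: Jones 20, Diaz 18, Gupta 4. Gupta has the fewest and is eliminated.
Round 2: Diaz 22, Jones 20. Diaz has a majority.

Diaz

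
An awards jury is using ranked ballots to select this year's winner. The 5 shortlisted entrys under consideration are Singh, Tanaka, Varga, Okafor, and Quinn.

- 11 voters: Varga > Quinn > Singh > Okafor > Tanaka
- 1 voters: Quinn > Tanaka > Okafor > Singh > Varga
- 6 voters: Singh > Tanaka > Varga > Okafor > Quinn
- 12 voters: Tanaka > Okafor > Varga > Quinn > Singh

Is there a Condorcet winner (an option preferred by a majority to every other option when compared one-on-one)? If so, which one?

Head-to-head results (30 voters total):
Singh vs Tanaka: Singh wins 17–13.
Singh vs Varga: Varga wins 23–7.
Singh vs Okafor: Singh wins 17–13.
Singh vs Quinn: Quinn wins 24–6.
Tanaka vs Varga: Tanaka wins 19–11.
Tanaka vs Okafor: Tanaka wins 19–11.
Tanaka vs Quinn: Tanaka wins 18–12.
Varga vs Okafor: Varga wins 17–13.
Varga vs Quinn: Varga wins 29–1.
Okafor vs Quinn: Okafor wins 18–12.
No candidate beats all others: Singh beats Tanaka beats Varga beats Singh, a majority cycle.

None — there is no Condorcet winner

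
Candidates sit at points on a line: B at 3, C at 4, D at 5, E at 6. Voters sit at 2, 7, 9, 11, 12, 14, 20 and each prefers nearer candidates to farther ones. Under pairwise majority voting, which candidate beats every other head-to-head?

E

With single-peaked preferences on a line, the Condorcet winner is the candidate closest to the median voter.
The median voter (position 11) is closest to E at 6.
Check: E vs B — voters closer to E: 6 of 7.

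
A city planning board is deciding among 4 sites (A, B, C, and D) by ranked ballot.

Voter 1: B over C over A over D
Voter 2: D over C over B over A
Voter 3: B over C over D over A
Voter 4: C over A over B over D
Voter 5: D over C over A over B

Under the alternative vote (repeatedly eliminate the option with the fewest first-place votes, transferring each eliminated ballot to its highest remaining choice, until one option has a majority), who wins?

Round 1: B 2, D 2, C 1, A 0. A has the fewest and is eliminated.
Round 2: B 2, D 2, C 1. C has the fewest and is eliminated.
Round 3: B 3, D 2. B has a majority.

B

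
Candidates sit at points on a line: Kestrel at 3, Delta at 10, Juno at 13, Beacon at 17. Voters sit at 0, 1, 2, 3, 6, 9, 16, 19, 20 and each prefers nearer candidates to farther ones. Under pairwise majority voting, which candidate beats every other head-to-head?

Kestrel

With single-peaked preferences on a line, the Condorcet winner is the candidate closest to the median voter.
The median voter (position 6) is closest to Kestrel at 3.
Check: Kestrel vs Juno — voters closer to Kestrel: 5 of 9.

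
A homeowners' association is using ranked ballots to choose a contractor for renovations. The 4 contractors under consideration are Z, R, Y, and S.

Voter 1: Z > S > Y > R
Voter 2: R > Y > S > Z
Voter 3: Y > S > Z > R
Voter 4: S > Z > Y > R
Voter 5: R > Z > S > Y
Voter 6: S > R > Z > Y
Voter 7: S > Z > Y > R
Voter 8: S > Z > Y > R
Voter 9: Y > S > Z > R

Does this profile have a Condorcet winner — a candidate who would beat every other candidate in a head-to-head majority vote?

Head-to-head results (9 voters total):
Z vs R: Z wins 6–3.
Z vs Y: Z wins 6–3.
Z vs S: S wins 7–2.
R vs Y: Y wins 6–3.
R vs S: S wins 7–2.
Y vs S: S wins 6–3.
S beats each rival — Z (7–2), R (7–2), Y (6–3) — so S is the Condorcet winner.

Yes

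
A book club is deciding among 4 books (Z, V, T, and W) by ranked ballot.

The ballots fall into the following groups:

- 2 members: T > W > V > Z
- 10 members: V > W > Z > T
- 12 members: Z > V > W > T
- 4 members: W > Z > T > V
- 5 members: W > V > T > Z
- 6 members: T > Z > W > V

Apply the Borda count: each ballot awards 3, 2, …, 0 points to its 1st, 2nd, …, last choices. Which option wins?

Borda scores:
  Z: 2·0 + 10·1 + 12·3 + 4·2 + 5·0 + 6·2 = 66
  V: 2·1 + 10·3 + 12·2 + 4·0 + 5·2 + 6·0 = 66
  T: 2·3 + 10·0 + 12·0 + 4·1 + 5·1 + 6·3 = 33
  W: 2·2 + 10·2 + 12·1 + 4·3 + 5·3 + 6·1 = 69
W has the highest total.

W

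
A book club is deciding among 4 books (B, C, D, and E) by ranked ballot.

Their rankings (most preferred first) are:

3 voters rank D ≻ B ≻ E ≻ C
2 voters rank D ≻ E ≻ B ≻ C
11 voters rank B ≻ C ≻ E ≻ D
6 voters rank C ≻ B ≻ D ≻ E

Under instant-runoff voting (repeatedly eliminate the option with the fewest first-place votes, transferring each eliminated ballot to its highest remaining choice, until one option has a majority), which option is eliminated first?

E

Round 1: B 11, C 6, D 5, E 0. E has the fewest and is eliminated.
Round 2: B 11, C 6, D 5. D has the fewest and is eliminated.
Round 3: B 16, C 6. B has a majority.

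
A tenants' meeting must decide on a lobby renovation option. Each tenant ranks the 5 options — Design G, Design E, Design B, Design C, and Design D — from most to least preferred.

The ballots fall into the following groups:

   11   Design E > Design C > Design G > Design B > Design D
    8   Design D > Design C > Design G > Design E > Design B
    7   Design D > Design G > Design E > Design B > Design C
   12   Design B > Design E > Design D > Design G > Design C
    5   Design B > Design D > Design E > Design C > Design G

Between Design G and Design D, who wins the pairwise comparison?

Ballots ranking Design G above Design D: 11.
Ballots ranking Design D above Design G: 8+7+12+5 = 32.
Design D wins the head-to-head, 32–11.

Design D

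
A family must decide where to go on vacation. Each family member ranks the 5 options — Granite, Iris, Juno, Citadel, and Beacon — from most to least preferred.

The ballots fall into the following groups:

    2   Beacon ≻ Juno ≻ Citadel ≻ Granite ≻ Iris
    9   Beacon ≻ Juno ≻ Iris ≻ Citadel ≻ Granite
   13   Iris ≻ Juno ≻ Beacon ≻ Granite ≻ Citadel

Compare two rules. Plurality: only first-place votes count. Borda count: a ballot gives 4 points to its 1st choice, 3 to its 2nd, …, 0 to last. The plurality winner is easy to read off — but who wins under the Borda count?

Juno

Plurality first-place counts: Granite 0, Iris 13, Juno 0, Citadel 0, Beacon 11 → Iris.
Borda totals: Granite 15, Iris 70, Juno 72, Citadel 13, Beacon 70 → Juno.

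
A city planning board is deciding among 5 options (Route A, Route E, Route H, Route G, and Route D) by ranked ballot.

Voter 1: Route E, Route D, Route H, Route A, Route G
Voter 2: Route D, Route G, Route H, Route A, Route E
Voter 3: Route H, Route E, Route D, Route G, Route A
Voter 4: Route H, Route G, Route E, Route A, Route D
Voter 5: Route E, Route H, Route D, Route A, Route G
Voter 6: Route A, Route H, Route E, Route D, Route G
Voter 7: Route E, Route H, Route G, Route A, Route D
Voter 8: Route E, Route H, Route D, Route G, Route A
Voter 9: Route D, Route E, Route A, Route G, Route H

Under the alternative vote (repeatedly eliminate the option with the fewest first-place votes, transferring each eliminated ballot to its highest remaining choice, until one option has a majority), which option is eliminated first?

Round 1: Route E 4, Route H 2, Route D 2, Route A 1, Route G 0. Route G has the fewest and is eliminated.
Round 2: Route E 4, Route H 2, Route D 2, Route A 1. Route A has the fewest and is eliminated.
Round 3: Route E 4, Route H 3, Route D 2. Route D has the fewest and is eliminated.
Round 4: Route E 5, Route H 4. Route E has a majority.

Route G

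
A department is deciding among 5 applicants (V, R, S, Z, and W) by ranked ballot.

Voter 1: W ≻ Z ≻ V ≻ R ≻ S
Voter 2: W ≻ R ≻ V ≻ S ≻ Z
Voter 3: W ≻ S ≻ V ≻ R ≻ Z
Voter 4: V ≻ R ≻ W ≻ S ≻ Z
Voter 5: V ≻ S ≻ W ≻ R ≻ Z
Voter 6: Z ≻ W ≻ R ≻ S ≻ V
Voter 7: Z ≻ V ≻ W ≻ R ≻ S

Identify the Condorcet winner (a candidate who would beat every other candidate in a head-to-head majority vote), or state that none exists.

W

Head-to-head results (7 voters total):
V vs R: V wins 5–2.
V vs S: V wins 5–2.
V vs Z: V wins 4–3.
V vs W: W wins 4–3.
R vs S: R wins 5–2.
R vs Z: R wins 4–3.
R vs W: W wins 6–1.
S vs Z: S wins 4–3.
S vs W: W wins 6–1.
Z vs W: W wins 5–2.
W beats each rival — V (4–3), R (6–1), S (6–1), Z (5–2) — so W is the Condorcet winner.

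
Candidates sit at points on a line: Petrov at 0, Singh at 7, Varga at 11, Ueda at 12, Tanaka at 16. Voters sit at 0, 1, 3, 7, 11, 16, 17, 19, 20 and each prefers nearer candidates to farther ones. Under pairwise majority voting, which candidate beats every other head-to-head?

With single-peaked preferences on a line, the Condorcet winner is the candidate closest to the median voter.
The median voter (position 11) is closest to Varga at 11.
Check: Varga vs Petrov — voters closer to Varga: 6 of 9.

Varga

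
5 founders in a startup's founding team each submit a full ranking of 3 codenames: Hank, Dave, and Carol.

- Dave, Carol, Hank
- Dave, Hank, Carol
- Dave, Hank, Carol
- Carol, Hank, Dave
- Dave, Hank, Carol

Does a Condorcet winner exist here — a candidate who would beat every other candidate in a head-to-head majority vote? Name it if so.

Dave

Head-to-head results (5 voters total):
Hank vs Dave: Dave wins 4–1.
Hank vs Carol: Hank wins 3–2.
Dave vs Carol: Dave wins 4–1.
Dave beats each rival — Hank (4–1), Carol (4–1) — so Dave is the Condorcet winner.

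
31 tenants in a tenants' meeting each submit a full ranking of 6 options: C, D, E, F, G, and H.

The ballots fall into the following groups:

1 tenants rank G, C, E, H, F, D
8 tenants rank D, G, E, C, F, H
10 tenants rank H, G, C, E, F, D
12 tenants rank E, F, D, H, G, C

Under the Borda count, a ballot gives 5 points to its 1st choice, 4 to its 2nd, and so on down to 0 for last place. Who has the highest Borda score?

E

Borda scores:
  C: 4 + 8·2 + 10·3 + 12·0 = 50
  D: 0 + 8·5 + 10·0 + 12·3 = 76
  E: 3 + 8·3 + 10·2 + 12·5 = 107
  F: 1 + 8·1 + 10·1 + 12·4 = 67
  G: 5 + 8·4 + 10·4 + 12·1 = 89
  H: 2 + 8·0 + 10·5 + 12·2 = 76
E has the highest total.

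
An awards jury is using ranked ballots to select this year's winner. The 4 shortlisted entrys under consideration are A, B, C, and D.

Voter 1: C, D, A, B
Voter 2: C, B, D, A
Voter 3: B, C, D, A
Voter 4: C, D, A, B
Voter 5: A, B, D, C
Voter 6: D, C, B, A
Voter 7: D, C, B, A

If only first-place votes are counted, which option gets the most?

C

First-place vote totals:
  A: 1
  B: 1
  C: 3
  D: 2
C has the most first-place votes.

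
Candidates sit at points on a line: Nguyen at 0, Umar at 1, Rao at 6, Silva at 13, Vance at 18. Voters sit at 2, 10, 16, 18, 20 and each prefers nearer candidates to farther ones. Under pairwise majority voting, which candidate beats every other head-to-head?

With single-peaked preferences on a line, the Condorcet winner is the candidate closest to the median voter.
The median voter (position 16) is closest to Vance at 18.
Check: Vance vs Silva — voters closer to Vance: 3 of 5.

Vance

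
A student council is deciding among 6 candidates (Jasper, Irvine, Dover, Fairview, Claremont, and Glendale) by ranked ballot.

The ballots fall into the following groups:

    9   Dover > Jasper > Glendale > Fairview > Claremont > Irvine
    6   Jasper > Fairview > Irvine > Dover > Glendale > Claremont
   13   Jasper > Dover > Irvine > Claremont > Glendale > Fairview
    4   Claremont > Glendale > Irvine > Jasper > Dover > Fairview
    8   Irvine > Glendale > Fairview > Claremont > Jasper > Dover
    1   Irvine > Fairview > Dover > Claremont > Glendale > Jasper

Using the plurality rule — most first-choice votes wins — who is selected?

First-place vote totals:
  Jasper: 19
  Irvine: 9
  Dover: 9
  Fairview: 0
  Claremont: 4
  Glendale: 0
Jasper has the most first-place votes.

Jasper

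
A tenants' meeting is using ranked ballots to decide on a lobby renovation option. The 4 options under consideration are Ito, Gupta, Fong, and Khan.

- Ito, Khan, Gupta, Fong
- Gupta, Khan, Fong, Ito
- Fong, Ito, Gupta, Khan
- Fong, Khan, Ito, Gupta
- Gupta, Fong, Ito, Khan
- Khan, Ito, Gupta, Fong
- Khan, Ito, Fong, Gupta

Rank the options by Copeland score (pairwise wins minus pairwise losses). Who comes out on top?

Pairwise results:
  Ito vs Gupta: Ito wins 5–2.
  Ito vs Fong: Fong wins 4–3.
  Ito vs Khan: Khan wins 4–3.
  Gupta vs Fong: Gupta wins 4–3.
  Gupta vs Khan: Khan wins 4–3.
  Fong vs Khan: Khan wins 4–3.
Copeland scores (wins − losses):
  Ito: 1 − 2 = -1
  Gupta: 1 − 2 = -1
  Fong: 1 − 2 = -1
  Khan: 3 − 0 = 3
Khan has the best Copeland score.

Khan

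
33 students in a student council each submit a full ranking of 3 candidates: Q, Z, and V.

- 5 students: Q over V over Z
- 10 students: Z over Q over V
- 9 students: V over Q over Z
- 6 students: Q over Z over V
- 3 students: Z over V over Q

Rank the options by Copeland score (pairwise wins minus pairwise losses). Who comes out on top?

Q

Pairwise results:
  Q vs Z: Q wins 20–13.
  Q vs V: Q wins 21–12.
  Z vs V: Z wins 19–14.
Copeland scores (wins − losses):
  Q: 2 − 0 = 2
  Z: 1 − 1 = 0
  V: 0 − 2 = -2
Q has the best Copeland score.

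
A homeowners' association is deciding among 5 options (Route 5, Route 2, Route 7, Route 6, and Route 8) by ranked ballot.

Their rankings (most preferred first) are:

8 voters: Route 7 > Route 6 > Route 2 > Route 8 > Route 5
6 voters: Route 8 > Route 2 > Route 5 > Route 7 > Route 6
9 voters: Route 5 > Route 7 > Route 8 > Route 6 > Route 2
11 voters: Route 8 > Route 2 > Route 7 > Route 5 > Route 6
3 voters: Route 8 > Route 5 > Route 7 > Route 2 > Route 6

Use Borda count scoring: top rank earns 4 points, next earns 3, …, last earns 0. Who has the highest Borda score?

Borda scores:
  Route 5: 8·0 + 6·2 + 9·4 + 11·1 + 3·3 = 68
  Route 2: 8·2 + 6·3 + 9·0 + 11·3 + 3·1 = 70
  Route 7: 8·4 + 6·1 + 9·3 + 11·2 + 3·2 = 93
  Route 6: 8·3 + 6·0 + 9·1 + 11·0 + 3·0 = 33
  Route 8: 8·1 + 6·4 + 9·2 + 11·4 + 3·4 = 106
Route 8 has the highest total.

Route 8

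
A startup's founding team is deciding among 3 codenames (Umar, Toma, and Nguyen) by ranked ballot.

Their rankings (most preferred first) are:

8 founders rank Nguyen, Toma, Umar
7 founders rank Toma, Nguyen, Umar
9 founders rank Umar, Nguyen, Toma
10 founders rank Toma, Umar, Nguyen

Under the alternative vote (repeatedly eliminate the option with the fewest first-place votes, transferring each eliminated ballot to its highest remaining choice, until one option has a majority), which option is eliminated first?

Round 1: Toma 17, Umar 9, Nguyen 8. Nguyen has the fewest and is eliminated.
Round 2: Toma 25, Umar 9. Toma has a majority.

Nguyen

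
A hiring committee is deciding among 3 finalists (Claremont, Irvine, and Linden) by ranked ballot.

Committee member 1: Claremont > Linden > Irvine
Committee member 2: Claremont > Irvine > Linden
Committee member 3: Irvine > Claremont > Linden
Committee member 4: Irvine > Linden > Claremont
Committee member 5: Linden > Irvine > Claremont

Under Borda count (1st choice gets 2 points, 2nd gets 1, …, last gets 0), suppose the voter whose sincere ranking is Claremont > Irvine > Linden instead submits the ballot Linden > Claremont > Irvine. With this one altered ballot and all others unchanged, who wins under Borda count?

Borda totals with the altered ballot: Claremont 4, Irvine 5, Linden 6.
The switch changes the winner from Irvine to Linden.

Linden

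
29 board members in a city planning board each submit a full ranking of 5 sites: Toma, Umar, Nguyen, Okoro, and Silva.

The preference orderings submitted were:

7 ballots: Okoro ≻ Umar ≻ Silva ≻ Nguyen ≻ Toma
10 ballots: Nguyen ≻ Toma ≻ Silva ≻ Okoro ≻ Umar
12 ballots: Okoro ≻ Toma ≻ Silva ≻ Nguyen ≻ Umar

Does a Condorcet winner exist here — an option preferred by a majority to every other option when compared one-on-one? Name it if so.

Head-to-head results (29 voters total):
Toma vs Umar: Toma wins 22–7.
Toma vs Nguyen: Nguyen wins 17–12.
Toma vs Okoro: Okoro wins 19–10.
Toma vs Silva: Toma wins 22–7.
Umar vs Nguyen: Nguyen wins 22–7.
Umar vs Okoro: Okoro wins 29–0.
Umar vs Silva: Silva wins 22–7.
Nguyen vs Okoro: Okoro wins 19–10.
Nguyen vs Silva: Silva wins 19–10.
Okoro vs Silva: Okoro wins 19–10.
Okoro beats each rival — Toma (19–10), Umar (29–0), Nguyen (19–10), Silva (19–10) — so Okoro is the Condorcet winner.

Okoro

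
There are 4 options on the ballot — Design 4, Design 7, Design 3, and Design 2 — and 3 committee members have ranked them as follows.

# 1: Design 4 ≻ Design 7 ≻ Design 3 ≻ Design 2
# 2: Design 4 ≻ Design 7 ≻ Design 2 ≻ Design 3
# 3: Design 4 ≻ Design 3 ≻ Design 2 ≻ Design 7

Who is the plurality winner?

Design 4

First-place vote totals:
  Design 4: 3
  Design 7: 0
  Design 3: 0
  Design 2: 0
Design 4 has the most first-place votes.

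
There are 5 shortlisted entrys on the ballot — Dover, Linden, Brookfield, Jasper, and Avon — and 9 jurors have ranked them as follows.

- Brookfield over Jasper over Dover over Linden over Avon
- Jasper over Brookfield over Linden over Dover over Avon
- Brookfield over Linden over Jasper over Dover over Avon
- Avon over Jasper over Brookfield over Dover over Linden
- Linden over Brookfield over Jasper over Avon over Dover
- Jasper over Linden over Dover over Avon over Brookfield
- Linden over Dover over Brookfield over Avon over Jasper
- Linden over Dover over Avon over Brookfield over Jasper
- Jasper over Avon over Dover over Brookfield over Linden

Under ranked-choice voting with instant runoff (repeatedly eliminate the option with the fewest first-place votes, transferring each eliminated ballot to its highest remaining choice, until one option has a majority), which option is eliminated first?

Round 1: Linden 3, Jasper 3, Brookfield 2, Avon 1, Dover 0. Dover has the fewest and is eliminated.
Round 2: Linden 3, Jasper 3, Brookfield 2, Avon 1. Avon has the fewest and is eliminated.
Round 3: Jasper 4, Linden 3, Brookfield 2. Brookfield has the fewest and is eliminated.
Round 4: Jasper 5, Linden 4. Jasper has a majority.

Dover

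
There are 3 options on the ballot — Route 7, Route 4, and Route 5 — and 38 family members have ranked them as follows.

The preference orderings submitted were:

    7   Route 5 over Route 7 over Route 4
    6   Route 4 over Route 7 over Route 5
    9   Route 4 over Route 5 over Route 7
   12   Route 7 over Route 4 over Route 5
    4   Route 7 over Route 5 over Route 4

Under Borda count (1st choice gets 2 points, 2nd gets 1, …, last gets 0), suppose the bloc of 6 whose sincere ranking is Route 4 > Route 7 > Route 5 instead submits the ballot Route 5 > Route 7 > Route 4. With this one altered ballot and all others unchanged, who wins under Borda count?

Borda totals with the altered ballot: Route 7 45, Route 4 30, Route 5 39.
The winner is unchanged: still Route 7.

Route 7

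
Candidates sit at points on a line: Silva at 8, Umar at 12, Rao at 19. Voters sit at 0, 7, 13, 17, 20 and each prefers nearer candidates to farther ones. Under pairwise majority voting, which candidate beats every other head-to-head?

With single-peaked preferences on a line, the Condorcet winner is the candidate closest to the median voter.
The median voter (position 13) is closest to Umar at 12.
Check: Umar vs Silva — voters closer to Umar: 3 of 5.

Umar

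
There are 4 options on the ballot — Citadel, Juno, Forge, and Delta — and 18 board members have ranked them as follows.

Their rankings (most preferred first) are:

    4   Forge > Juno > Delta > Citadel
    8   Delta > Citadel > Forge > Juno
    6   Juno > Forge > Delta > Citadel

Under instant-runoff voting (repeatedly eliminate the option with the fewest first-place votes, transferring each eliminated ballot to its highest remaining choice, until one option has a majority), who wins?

Juno

Round 1: Delta 8, Juno 6, Forge 4, Citadel 0. Citadel has the fewest and is eliminated.
Round 2: Delta 8, Juno 6, Forge 4. Forge has the fewest and is eliminated.
Round 3: Juno 10, Delta 8. Juno has a majority.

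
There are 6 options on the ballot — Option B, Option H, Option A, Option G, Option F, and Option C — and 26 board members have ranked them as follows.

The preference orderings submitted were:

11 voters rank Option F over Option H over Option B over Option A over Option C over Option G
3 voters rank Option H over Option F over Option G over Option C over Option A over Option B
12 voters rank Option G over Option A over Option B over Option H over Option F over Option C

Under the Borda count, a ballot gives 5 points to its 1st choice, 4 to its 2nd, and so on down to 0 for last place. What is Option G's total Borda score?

Borda scores:
  Option B: 11·3 + 3·0 + 12·3 = 69
  Option H: 11·4 + 3·5 + 12·2 = 83
  Option A: 11·2 + 3·1 + 12·4 = 73
  Option G: 11·0 + 3·3 + 12·5 = 69
  Option F: 11·5 + 3·4 + 12·1 = 79
  Option C: 11·1 + 3·2 + 12·0 = 17

69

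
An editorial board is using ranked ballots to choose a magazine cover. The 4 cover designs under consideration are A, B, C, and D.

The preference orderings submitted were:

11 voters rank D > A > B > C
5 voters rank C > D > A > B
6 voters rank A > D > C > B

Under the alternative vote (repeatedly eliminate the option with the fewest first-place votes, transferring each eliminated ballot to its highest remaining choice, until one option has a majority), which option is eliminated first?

B

Round 1: D 11, A 6, C 5, B 0. B has the fewest and is eliminated.
Round 2: D 11, A 6, C 5. C has the fewest and is eliminated.
Round 3: D 16, A 6. D has a majority.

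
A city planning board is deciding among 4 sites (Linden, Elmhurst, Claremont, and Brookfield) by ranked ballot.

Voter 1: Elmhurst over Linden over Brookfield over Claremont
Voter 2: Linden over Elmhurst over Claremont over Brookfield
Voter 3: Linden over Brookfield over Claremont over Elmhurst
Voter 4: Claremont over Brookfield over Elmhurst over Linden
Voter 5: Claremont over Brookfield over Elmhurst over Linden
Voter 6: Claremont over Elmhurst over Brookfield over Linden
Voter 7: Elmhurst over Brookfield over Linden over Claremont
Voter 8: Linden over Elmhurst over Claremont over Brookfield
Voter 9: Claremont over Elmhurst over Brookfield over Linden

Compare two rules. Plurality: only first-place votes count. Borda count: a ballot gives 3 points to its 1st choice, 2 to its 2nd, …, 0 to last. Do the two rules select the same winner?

Plurality first-place counts: Linden 3, Elmhurst 2, Claremont 4, Brookfield 0 → Claremont.
Borda totals: Linden 12, Elmhurst 16, Claremont 15, Brookfield 11 → Elmhurst.
The two rules disagree: plurality picks Claremont, Borda picks Elmhurst.

No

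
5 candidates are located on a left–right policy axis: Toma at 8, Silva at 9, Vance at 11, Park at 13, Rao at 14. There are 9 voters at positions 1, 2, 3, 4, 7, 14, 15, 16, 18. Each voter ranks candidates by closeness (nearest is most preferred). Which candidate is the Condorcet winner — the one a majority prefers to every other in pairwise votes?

With single-peaked preferences on a line, the Condorcet winner is the candidate closest to the median voter.
The median voter (position 7) is closest to Toma at 8.
Check: Toma vs Vance — voters closer to Toma: 5 of 9.

Toma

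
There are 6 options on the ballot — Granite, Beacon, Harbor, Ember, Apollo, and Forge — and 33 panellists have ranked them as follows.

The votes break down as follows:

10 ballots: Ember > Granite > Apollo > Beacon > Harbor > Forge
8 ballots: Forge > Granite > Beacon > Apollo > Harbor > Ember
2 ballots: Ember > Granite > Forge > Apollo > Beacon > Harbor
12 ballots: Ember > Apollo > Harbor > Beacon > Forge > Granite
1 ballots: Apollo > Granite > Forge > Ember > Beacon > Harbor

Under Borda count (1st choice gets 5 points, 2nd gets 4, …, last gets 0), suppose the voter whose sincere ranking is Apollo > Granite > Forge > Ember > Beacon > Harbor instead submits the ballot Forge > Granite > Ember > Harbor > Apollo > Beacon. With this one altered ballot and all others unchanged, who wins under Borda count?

Ember

Borda totals with the altered ballot: Granite 84, Beacon 70, Harbor 56, Ember 123, Apollo 99, Forge 63.
The winner is unchanged: still Ember.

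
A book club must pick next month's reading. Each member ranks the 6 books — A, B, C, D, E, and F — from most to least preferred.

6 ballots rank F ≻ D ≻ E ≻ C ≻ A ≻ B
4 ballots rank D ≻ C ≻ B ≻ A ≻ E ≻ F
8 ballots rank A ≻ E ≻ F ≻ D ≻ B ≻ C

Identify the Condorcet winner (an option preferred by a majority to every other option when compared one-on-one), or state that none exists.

Head-to-head results (18 voters total):
A vs B: A wins 14–4.
A vs C: C wins 10–8.
A vs D: D wins 10–8.
A vs E: A wins 12–6.
A vs F: A wins 12–6.
B vs C: C wins 10–8.
B vs D: D wins 18–0.
B vs E: E wins 14–4.
B vs F: F wins 14–4.
C vs D: D wins 18–0.
C vs E: E wins 14–4.
C vs F: F wins 14–4.
D vs E: D wins 10–8.
D vs F: F wins 14–4.
E vs F: E wins 12–6.
No candidate beats all others: A beats E beats C beats A, a majority cycle.

No Condorcet winner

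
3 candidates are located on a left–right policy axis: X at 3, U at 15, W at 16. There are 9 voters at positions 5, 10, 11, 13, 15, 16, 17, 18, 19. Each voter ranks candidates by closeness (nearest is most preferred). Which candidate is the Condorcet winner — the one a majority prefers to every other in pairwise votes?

With single-peaked preferences on a line, the Condorcet winner is the candidate closest to the median voter.
The median voter (position 15) is closest to U at 15.
Check: U vs X — voters closer to U: 8 of 9.

U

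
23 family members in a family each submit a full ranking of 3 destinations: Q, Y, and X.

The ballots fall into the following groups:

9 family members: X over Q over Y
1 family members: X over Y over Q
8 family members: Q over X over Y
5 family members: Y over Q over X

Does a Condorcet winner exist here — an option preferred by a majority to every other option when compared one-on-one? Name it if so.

Q

Head-to-head results (23 voters total):
Q vs Y: Q wins 17–6.
Q vs X: Q wins 13–10.
Y vs X: X wins 18–5.
Q beats each rival — Y (17–6), X (13–10) — so Q is the Condorcet winner.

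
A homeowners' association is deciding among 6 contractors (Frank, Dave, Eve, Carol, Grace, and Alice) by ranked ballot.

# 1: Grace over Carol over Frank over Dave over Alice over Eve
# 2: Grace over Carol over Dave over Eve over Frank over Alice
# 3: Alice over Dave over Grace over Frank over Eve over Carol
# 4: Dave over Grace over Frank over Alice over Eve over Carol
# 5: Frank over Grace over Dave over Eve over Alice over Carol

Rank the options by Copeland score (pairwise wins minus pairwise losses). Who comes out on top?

Grace

Pairwise results:
  Frank vs Dave: Dave wins 3–2.
  Frank vs Eve: Frank wins 4–1.
  Frank vs Carol: Frank wins 3–2.
  Frank vs Grace: Grace wins 4–1.
  Frank vs Alice: Frank wins 4–1.
  Dave vs Eve: Dave wins 5–0.
  Dave vs Carol: Dave wins 3–2.
  Dave vs Grace: Grace wins 3–2.
  Dave vs Alice: Dave wins 4–1.
  Eve vs Carol: Eve wins 3–2.
  Eve vs Grace: Grace wins 5–0.
  Eve vs Alice: Alice wins 3–2.
  Carol vs Grace: Grace wins 5–0.
  Carol vs Alice: Alice wins 3–2.
  Grace vs Alice: Grace wins 4–1.
Copeland scores (wins − losses):
  Frank: 3 − 2 = 1
  Dave: 4 − 1 = 3
  Eve: 1 − 4 = -3
  Carol: 0 − 5 = -5
  Grace: 5 − 0 = 5
  Alice: 2 − 3 = -1
Grace has the best Copeland score.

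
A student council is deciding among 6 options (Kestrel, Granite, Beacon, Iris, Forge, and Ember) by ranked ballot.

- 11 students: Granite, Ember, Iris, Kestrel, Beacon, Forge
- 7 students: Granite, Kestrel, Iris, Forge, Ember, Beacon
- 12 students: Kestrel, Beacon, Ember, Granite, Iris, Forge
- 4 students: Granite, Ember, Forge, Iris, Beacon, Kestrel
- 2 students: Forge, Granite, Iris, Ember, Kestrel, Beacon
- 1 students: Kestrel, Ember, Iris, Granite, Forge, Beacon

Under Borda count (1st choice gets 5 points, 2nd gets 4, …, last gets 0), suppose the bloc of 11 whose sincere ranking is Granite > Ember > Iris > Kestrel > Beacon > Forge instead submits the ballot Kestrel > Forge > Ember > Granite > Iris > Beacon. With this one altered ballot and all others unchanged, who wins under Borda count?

Kestrel

Borda totals with the altered ballot: Kestrel 150, Granite 111, Beacon 52, Iris 61, Forge 81, Ember 100.
The switch changes the winner from Granite to Kestrel.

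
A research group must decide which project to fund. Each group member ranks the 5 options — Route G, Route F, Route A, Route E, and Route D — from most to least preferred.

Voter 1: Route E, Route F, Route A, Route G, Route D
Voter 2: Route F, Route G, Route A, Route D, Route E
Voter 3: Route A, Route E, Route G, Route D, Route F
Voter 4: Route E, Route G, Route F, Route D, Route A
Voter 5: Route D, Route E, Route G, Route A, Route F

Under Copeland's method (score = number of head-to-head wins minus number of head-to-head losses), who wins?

Route E

Pairwise results:
  Route G vs Route F: Route G wins 3–2.
  Route G vs Route A: Route G wins 3–2.
  Route G vs Route E: Route E wins 4–1.
  Route G vs Route D: Route G wins 4–1.
  Route F vs Route A: Route F wins 3–2.
  Route F vs Route E: Route E wins 4–1.
  Route F vs Route D: Route F wins 3–2.
  Route A vs Route E: Route E wins 3–2.
  Route A vs Route D: Route A wins 3–2.
  Route E vs Route D: Route E wins 3–2.
Copeland scores (wins − losses):
  Route G: 3 − 1 = 2
  Route F: 2 − 2 = 0
  Route A: 1 − 3 = -2
  Route E: 4 − 0 = 4
  Route D: 0 − 4 = -4
Route E has the best Copeland score.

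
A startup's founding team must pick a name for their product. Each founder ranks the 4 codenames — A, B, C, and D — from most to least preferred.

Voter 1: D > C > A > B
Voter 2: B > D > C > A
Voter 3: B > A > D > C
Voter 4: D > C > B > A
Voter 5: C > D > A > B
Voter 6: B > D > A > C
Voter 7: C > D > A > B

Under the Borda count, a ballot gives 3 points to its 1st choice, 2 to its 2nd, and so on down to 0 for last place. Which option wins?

D

Borda scores:
  A: 1 + 0 + 2 + 0 + 1 + 1 + 1 = 6
  B: 0 + 3 + 3 + 1 + 0 + 3 + 0 = 10
  C: 2 + 1 + 0 + 2 + 3 + 0 + 3 = 11
  D: 3 + 2 + 1 + 3 + 2 + 2 + 2 = 15
D has the highest total.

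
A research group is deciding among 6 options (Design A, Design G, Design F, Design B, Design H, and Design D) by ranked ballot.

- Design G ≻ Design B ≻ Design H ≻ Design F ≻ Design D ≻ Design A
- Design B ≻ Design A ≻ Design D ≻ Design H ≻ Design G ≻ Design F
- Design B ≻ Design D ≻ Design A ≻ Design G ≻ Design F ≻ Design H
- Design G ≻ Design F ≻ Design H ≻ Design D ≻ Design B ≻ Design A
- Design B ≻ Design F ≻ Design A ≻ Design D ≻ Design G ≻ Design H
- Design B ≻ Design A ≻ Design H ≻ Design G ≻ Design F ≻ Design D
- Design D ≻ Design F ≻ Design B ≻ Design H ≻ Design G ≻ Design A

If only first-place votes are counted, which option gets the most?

First-place vote totals:
  Design A: 0
  Design G: 2
  Design F: 0
  Design B: 4
  Design H: 0
  Design D: 1
Design B has the most first-place votes.

Design B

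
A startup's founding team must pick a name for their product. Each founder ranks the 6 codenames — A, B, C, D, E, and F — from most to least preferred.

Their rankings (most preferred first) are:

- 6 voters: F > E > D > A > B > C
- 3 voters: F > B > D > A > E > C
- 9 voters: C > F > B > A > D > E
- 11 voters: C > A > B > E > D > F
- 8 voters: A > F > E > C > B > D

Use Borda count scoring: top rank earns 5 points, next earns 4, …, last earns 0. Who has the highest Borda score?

Borda scores:
  A: 6·2 + 3·2 + 9·2 + 11·4 + 8·5 = 120
  B: 6·1 + 3·4 + 9·3 + 11·3 + 8·1 = 86
  C: 6·0 + 3·0 + 9·5 + 11·5 + 8·2 = 116
  D: 6·3 + 3·3 + 9·1 + 11·1 + 8·0 = 47
  E: 6·4 + 3·1 + 9·0 + 11·2 + 8·3 = 73
  F: 6·5 + 3·5 + 9·4 + 11·0 + 8·4 = 113
A has the highest total.

A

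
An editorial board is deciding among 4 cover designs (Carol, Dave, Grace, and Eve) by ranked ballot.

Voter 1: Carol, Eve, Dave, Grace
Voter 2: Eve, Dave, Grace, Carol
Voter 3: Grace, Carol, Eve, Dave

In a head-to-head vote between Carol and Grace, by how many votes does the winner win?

1

Ballots ranking Carol above Grace: 1.
Ballots ranking Grace above Carol: 2.
Grace wins 2–1, a margin of 1.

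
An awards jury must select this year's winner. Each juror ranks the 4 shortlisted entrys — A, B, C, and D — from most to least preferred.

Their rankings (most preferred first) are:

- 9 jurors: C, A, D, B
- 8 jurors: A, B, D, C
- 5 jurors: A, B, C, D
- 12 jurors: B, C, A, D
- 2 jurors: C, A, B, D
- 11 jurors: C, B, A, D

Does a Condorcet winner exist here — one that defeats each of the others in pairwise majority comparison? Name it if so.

No Condorcet winner

Head-to-head results (47 voters total):
A vs B: A wins 24–23.
A vs C: C wins 34–13.
A vs D: A wins 47–0.
B vs C: B wins 25–22.
B vs D: B wins 38–9.
C vs D: C wins 39–8.
No candidate beats all others: A beats B beats C beats A, a majority cycle.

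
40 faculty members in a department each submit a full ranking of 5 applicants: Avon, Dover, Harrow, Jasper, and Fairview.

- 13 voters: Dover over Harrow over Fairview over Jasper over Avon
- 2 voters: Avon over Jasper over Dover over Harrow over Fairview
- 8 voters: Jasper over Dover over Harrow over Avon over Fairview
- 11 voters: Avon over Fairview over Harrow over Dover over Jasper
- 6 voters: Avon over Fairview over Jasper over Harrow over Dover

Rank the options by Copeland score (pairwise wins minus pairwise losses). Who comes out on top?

Dover

Pairwise results:
  Avon vs Dover: Dover wins 21–19.
  Avon vs Harrow: Harrow wins 21–19.
  Avon vs Jasper: Jasper wins 21–19.
  Avon vs Fairview: Avon wins 27–13.
  Dover vs Harrow: Dover wins 23–17.
  Dover vs Jasper: Dover wins 24–16.
  Dover vs Fairview: Dover wins 23–17.
  Harrow vs Jasper: Harrow wins 24–16.
  Harrow vs Fairview: Harrow wins 23–17.
  Jasper vs Fairview: Fairview wins 30–10.
Copeland scores (wins − losses):
  Avon: 1 − 3 = -2
  Dover: 4 − 0 = 4
  Harrow: 3 − 1 = 2
  Jasper: 1 − 3 = -2
  Fairview: 1 − 3 = -2
Dover has the best Copeland score.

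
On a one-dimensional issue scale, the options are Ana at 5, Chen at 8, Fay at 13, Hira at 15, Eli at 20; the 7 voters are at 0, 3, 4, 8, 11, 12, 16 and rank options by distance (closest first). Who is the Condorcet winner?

With single-peaked preferences on a line, the Condorcet winner is the candidate closest to the median voter.
The median voter (position 8) is closest to Chen at 8.
Check: Chen vs Ana — voters closer to Chen: 4 of 7.

Chen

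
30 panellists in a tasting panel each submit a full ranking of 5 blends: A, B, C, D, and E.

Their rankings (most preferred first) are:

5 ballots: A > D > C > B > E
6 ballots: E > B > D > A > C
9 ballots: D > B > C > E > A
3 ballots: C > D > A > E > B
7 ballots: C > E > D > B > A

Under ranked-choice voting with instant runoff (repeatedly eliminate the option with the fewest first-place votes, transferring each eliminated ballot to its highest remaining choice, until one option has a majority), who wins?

D

Round 1: C 10, D 9, E 6, A 5, B 0. B has the fewest and is eliminated.
Round 2: C 10, D 9, E 6, A 5. A has the fewest and is eliminated.
Round 3: D 14, C 10, E 6. E has the fewest and is eliminated.
Round 4: D 20, C 10. D has a majority.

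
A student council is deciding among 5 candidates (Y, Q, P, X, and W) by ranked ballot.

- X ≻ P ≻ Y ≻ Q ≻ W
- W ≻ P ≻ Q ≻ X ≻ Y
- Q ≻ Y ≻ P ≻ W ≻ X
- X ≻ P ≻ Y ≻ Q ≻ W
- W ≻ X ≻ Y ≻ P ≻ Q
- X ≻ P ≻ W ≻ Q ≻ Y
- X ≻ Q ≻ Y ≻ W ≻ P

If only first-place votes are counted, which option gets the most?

First-place vote totals:
  Y: 0
  Q: 1
  P: 0
  X: 4
  W: 2
X has the most first-place votes.

X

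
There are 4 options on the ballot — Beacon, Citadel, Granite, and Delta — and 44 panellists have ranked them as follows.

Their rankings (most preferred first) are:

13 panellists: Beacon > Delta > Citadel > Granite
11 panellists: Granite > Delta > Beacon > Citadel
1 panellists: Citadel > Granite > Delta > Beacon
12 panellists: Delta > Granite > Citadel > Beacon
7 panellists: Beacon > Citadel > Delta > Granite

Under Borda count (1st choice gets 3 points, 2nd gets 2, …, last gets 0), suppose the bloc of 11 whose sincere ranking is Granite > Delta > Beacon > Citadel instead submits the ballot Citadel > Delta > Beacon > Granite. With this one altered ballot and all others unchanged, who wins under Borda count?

Delta

Borda totals with the altered ballot: Beacon 71, Citadel 75, Granite 26, Delta 92.
The winner is unchanged: still Delta.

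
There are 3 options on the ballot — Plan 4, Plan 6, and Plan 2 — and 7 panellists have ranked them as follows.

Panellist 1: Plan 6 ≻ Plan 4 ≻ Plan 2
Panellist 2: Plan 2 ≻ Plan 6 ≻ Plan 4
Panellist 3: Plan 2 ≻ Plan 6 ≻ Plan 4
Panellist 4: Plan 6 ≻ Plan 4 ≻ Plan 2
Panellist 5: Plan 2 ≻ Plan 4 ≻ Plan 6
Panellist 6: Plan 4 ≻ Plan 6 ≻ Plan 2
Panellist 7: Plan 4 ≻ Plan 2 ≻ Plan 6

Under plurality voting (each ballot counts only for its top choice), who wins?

Plan 2

First-place vote totals:
  Plan 4: 2
  Plan 6: 2
  Plan 2: 3
Plan 2 has the most first-place votes.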